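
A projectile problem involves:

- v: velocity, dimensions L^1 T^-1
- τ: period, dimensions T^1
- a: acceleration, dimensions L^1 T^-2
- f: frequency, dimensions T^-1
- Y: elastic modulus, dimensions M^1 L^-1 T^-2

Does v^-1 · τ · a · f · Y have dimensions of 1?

no

Sum the exponent of each base dimension across the product:
  M: −[v]_M + [τ]_M + [a]_M + [f]_M + [Y]_M = −(0) + (0) + (0) + (0) + (1) = 1
  L: −[v]_L + [τ]_L + [a]_L + [f]_L + [Y]_L = −(1) + (0) + (1) + (0) + (-1) = -1
  T: −[v]_T + [τ]_T + [a]_T + [f]_T + [Y]_T = −(-1) + (1) + (-2) + (-1) + (-2) = -3
Net dimensions [M L⁻¹ T⁻³] ≠ [1] — not dimensionless.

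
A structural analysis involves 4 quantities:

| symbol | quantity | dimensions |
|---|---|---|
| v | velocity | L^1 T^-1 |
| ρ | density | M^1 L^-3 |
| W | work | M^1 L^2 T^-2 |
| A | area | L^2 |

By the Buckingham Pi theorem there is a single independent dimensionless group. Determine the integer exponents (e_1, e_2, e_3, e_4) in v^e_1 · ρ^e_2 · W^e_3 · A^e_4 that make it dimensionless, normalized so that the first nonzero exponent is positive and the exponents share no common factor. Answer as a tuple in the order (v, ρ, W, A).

M: e_1·(0) + e_2·(1) + e_3·(1) + e_4·(0) = 0
L: e_1·(1) + e_2·(-3) + e_3·(2) + e_4·(2) = 0
T: e_1·(-1) + e_2·(0) + e_3·(-2) + e_4·(0) = 0
Solving this homogeneous linear system for the smallest-integer solution (first nonzero entry positive) gives (4, 2, -2, 3).

(4, 2, -2, 3)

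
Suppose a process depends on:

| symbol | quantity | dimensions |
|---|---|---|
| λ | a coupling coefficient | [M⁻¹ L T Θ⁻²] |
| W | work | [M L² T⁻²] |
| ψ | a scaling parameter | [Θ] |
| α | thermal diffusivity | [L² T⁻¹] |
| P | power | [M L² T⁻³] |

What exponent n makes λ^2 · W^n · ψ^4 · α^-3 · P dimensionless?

Balance the M exponent: (1)·n from W, plus 2·(-1) + 4·(0) − 3·(0) + (1) = -1 from the rest, must sum to zero.
n − 1 = 0, so n = 1.

1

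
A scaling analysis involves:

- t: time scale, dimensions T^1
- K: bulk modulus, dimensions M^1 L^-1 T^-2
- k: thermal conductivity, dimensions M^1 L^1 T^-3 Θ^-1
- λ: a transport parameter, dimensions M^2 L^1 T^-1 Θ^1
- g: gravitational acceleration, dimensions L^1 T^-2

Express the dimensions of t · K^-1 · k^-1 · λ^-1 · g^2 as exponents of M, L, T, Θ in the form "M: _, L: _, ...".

Collect each base-dimension exponent across the product:
  M: (0) − (1) − (1) − (2) + 2·(0) = -4
  L: (0) − (-1) − (1) − (1) + 2·(1) = 1
  T: (1) − (-2) − (-3) − (-1) + 2·(-2) = 3
  Θ: (0) − (0) − (-1) − (1) + 2·(0) = 0
So the dimensions are [M⁻⁴ L T³].

M: -4, L: 1, T: 3, Θ: 0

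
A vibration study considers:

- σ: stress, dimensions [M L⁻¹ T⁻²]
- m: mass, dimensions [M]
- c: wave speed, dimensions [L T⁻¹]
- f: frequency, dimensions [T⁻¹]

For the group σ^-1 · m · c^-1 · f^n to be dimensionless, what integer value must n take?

3

Balance the T exponent: (-1)·n from f, plus −(-2) + (0) − (-1) = 3 from the rest, must sum to zero.
−n + 3 = 0, so n = 3.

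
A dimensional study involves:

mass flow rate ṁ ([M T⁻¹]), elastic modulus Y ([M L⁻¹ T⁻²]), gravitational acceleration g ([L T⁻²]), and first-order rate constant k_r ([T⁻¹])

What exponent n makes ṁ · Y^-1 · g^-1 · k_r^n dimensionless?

Balance the T exponent: (-1)·n from k_r, plus (-1) − (-2) − (-2) = 3 from the rest, must sum to zero.
−n + 3 = 0, so n = 3.

3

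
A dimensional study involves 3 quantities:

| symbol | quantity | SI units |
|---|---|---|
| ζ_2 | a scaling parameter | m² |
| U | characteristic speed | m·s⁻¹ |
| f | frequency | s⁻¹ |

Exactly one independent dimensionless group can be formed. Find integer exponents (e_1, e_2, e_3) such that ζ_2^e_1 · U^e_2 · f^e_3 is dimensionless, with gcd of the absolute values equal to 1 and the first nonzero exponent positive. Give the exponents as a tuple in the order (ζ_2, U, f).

(1, -2, 2)

L: e_1·(2) + e_2·(1) + e_3·(0) = 0
T: e_1·(0) + e_2·(-1) + e_3·(-1) = 0
Solving this homogeneous linear system for the smallest-integer solution (first nonzero entry positive) gives (1, -2, 2).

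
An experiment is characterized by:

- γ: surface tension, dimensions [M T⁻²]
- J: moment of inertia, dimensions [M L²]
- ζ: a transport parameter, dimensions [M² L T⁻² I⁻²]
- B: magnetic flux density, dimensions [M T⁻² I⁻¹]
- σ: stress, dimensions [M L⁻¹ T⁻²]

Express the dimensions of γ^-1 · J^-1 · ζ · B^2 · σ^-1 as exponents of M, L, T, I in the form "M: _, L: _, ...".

M: 1, L: 0, T: -2, I: -4

Collect each base-dimension exponent across the product:
  M: −(1) − (1) + (2) + 2·(1) − (1) = 1
  L: −(0) − (2) + (1) + 2·(0) − (-1) = 0
  T: −(-2) − (0) + (-2) + 2·(-2) − (-2) = -2
  I: −(0) − (0) + (-2) + 2·(-1) − (0) = -4
So the dimensions are [M T⁻² I⁻⁴].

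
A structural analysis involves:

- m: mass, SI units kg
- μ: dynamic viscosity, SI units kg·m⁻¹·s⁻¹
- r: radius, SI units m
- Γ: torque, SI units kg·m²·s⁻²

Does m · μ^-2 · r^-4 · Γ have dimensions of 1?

yes

Sum the exponent of each base dimension across the product:
  M: [m]_M − 2·[μ]_M − 4·[r]_M + [Γ]_M = (1) − 2·(1) − 4·(0) + (1) = 0
  L: [m]_L − 2·[μ]_L − 4·[r]_L + [Γ]_L = (0) − 2·(-1) − 4·(1) + (2) = 0
  T: [m]_T − 2·[μ]_T − 4·[r]_T + [Γ]_T = (0) − 2·(-1) − 4·(0) + (-2) = 0
All base exponents vanish — dimensionless.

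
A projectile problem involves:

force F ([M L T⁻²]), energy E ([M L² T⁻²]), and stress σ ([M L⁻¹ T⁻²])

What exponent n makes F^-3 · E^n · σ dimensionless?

2

Balance the M exponent: (1)·n from E, plus −3·(1) + (1) = -2 from the rest, must sum to zero.
n − 2 = 0, so n = 2.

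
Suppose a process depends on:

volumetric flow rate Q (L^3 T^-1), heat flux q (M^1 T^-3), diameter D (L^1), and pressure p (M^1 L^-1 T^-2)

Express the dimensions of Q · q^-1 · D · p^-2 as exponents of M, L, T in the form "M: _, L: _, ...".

M: -3, L: 6, T: 6

Collect each base-dimension exponent across the product:
  M: (0) − (1) + (0) − 2·(1) = -3
  L: (3) − (0) + (1) − 2·(-1) = 6
  T: (-1) − (-3) + (0) − 2·(-2) = 6
So the dimensions are [M⁻³ L⁶ T⁶].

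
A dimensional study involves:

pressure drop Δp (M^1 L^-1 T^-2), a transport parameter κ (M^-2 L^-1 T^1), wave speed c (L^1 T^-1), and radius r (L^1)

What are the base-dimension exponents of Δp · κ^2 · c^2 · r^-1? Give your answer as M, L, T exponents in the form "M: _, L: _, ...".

Collect each base-dimension exponent across the product:
  M: (1) + 2·(-2) + 2·(0) − (0) = -3
  L: (-1) + 2·(-1) + 2·(1) − (1) = -2
  T: (-2) + 2·(1) + 2·(-1) − (0) = -2
So the dimensions are [M⁻³ L⁻² T⁻²].

M: -3, L: -2, T: -2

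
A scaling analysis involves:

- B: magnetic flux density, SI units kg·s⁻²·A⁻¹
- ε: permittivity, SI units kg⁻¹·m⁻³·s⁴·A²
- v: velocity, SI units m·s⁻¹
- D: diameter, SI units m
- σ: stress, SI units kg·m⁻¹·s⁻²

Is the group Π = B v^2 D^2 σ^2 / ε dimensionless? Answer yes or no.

no

Sum the exponent of each base dimension across the product:
  M: [B]_M − [ε]_M + 2·[v]_M + 2·[D]_M + 2·[σ]_M = (1) − (-1) + 2·(0) + 2·(0) + 2·(1) = 4
  L: [B]_L − [ε]_L + 2·[v]_L + 2·[D]_L + 2·[σ]_L = (0) − (-3) + 2·(1) + 2·(1) + 2·(-1) = 5
  T: [B]_T − [ε]_T + 2·[v]_T + 2·[D]_T + 2·[σ]_T = (-2) − (4) + 2·(-1) + 2·(0) + 2·(-2) = -12
  I: [B]_I − [ε]_I + 2·[v]_I + 2·[D]_I + 2·[σ]_I = (-1) − (2) + 2·(0) + 2·(0) + 2·(0) = -3
Net dimensions [M⁴ L⁵ T⁻¹² I⁻³] ≠ [1] — not dimensionless.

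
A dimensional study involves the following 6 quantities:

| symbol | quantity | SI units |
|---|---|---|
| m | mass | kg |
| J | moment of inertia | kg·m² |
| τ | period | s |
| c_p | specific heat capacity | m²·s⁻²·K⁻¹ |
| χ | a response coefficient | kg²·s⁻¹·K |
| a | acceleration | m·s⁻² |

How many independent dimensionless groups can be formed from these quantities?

2

There are 6 variables and 4 base dimensions (M, L, T, Θ).
The dimension matrix has rank 4.
Independent dimensionless groups: 6 − 4 = 2.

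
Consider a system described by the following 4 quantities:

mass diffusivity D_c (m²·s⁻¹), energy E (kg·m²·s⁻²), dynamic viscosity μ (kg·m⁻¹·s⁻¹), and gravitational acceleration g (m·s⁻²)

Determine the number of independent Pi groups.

1

There are 4 variables and 3 base dimensions (M, L, T).
The dimension matrix has rank 3.
Independent dimensionless groups: 4 − 3 = 1.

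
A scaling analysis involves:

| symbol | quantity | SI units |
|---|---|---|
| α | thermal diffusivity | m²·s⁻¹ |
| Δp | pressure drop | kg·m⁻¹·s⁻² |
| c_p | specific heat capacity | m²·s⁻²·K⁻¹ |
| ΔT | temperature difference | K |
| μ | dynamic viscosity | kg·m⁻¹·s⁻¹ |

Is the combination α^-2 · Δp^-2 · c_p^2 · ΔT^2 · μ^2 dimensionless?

yes

Sum the exponent of each base dimension across the product:
  M: −2·[α]_M − 2·[Δp]_M + 2·[c_p]_M + 2·[ΔT]_M + 2·[μ]_M = −2·(0) − 2·(1) + 2·(0) + 2·(0) + 2·(1) = 0
  L: −2·[α]_L − 2·[Δp]_L + 2·[c_p]_L + 2·[ΔT]_L + 2·[μ]_L = −2·(2) − 2·(-1) + 2·(2) + 2·(0) + 2·(-1) = 0
  T: −2·[α]_T − 2·[Δp]_T + 2·[c_p]_T + 2·[ΔT]_T + 2·[μ]_T = −2·(-1) − 2·(-2) + 2·(-2) + 2·(0) + 2·(-1) = 0
  Θ: −2·[α]_Θ − 2·[Δp]_Θ + 2·[c_p]_Θ + 2·[ΔT]_Θ + 2·[μ]_Θ = −2·(0) − 2·(0) + 2·(-1) + 2·(1) + 2·(0) = 0
All base exponents vanish — dimensionless.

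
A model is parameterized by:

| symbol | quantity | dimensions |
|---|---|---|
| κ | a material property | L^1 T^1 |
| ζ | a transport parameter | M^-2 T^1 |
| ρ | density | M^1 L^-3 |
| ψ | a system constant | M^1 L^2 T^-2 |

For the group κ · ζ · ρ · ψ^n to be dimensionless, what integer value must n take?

Balance the M exponent: (1)·n from ψ, plus (0) + (-2) + (1) = -1 from the rest, must sum to zero.
n − 1 = 0, so n = 1.

1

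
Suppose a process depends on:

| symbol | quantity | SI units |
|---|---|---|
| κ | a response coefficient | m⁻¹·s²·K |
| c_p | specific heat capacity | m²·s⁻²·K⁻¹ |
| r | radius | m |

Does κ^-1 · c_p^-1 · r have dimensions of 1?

yes

Sum the exponent of each base dimension across the product:
  M: −[κ]_M − [c_p]_M + [r]_M = −(0) − (0) + (0) = 0
  L: −[κ]_L − [c_p]_L + [r]_L = −(-1) − (2) + (1) = 0
  T: −[κ]_T − [c_p]_T + [r]_T = −(2) − (-2) + (0) = 0
  Θ: −[κ]_Θ − [c_p]_Θ + [r]_Θ = −(1) − (-1) + (0) = 0
All base exponents vanish — dimensionless.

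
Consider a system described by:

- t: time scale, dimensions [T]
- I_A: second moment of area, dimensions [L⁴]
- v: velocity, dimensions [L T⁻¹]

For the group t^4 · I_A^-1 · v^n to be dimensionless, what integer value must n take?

Balance the L exponent: (1)·n from v, plus 4·(0) − (4) = -4 from the rest, must sum to zero.
n − 4 = 0, so n = 4.

4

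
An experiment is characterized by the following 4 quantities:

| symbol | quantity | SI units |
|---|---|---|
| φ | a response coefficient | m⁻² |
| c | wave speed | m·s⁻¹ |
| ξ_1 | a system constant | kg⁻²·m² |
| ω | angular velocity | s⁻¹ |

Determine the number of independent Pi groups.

There are 4 variables and 3 base dimensions (M, L, T).
The dimension matrix has rank 3.
Independent dimensionless groups: 4 − 3 = 1.

1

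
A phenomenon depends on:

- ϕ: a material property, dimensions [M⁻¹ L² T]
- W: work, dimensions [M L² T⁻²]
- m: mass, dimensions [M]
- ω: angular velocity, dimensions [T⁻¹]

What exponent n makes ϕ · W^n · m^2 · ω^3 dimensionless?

Balance the M exponent: (1)·n from W, plus (-1) + 2·(1) + 3·(0) = 1 from the rest, must sum to zero.
n + 1 = 0, so n = -1.

-1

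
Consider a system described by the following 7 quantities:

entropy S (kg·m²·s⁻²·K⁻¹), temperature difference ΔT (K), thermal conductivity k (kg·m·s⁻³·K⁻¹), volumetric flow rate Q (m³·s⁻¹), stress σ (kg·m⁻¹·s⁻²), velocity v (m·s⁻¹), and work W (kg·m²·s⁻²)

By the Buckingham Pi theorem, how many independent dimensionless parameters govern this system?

There are 7 variables and 4 base dimensions (M, L, T, Θ).
The dimension matrix has rank 4.
Independent dimensionless groups: 7 − 4 = 3.

3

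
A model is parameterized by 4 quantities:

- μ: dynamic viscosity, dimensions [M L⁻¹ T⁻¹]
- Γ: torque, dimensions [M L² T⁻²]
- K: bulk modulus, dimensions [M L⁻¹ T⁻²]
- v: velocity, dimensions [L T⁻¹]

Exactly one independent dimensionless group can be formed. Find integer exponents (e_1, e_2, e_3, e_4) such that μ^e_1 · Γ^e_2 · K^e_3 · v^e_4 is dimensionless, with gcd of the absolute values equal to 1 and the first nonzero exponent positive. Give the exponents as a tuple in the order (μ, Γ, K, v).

M: e_1·(1) + e_2·(1) + e_3·(1) + e_4·(0) = 0
L: e_1·(-1) + e_2·(2) + e_3·(-1) + e_4·(1) = 0
T: e_1·(-1) + e_2·(-2) + e_3·(-2) + e_4·(-1) = 0
Solving this homogeneous linear system for the smallest-integer solution (first nonzero entry positive) gives (3, -1, -2, 3).

(3, -1, -2, 3)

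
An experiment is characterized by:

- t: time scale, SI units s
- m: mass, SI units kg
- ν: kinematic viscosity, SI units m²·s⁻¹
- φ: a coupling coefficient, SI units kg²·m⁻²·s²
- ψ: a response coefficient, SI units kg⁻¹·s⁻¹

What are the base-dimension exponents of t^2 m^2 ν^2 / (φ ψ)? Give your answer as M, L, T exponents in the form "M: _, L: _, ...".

M: 1, L: 6, T: -1

Collect each base-dimension exponent across the product:
  M: 2·(0) + 2·(1) + 2·(0) − (2) − (-1) = 1
  L: 2·(0) + 2·(0) + 2·(2) − (-2) − (0) = 6
  T: 2·(1) + 2·(0) + 2·(-1) − (2) − (-1) = -1
So the dimensions are [M L⁶ T⁻¹].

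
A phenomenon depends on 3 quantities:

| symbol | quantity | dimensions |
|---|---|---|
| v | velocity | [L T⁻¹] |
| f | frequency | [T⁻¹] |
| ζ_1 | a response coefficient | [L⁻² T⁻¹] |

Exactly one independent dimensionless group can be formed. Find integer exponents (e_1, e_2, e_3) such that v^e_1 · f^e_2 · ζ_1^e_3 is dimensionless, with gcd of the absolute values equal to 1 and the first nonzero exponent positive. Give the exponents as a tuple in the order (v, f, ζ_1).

L: e_1·(1) + e_2·(0) + e_3·(-2) = 0
T: e_1·(-1) + e_2·(-1) + e_3·(-1) = 0
Solving this homogeneous linear system for the smallest-integer solution (first nonzero entry positive) gives (2, -3, 1).

(2, -3, 1)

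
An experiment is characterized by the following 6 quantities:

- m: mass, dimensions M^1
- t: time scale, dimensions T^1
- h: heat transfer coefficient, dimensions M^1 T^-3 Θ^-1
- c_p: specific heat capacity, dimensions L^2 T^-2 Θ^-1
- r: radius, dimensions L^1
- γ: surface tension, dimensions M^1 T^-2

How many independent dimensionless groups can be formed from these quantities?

There are 6 variables and 4 base dimensions (M, L, T, Θ).
The dimension matrix has rank 4.
Independent dimensionless groups: 6 − 4 = 2.

2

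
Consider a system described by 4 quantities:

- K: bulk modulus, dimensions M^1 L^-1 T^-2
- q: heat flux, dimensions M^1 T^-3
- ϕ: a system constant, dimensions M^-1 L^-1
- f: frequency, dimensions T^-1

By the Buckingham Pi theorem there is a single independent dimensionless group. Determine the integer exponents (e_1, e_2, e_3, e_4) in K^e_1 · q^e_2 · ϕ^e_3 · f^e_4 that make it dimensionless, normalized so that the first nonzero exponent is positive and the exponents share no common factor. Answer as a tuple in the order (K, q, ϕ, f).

M: e_1·(1) + e_2·(1) + e_3·(-1) + e_4·(0) = 0
L: e_1·(-1) + e_2·(0) + e_3·(-1) + e_4·(0) = 0
T: e_1·(-2) + e_2·(-3) + e_3·(0) + e_4·(-1) = 0
Solving this homogeneous linear system for the smallest-integer solution (first nonzero entry positive) gives (1, -2, -1, 4).

(1, -2, -1, 4)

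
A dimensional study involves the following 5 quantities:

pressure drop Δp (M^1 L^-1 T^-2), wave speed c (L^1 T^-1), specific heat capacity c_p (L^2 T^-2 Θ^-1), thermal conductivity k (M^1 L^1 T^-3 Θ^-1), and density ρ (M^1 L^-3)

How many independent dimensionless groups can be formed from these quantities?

1

There are 5 variables and 4 base dimensions (M, L, T, Θ).
The dimension matrix has rank 4.
Independent dimensionless groups: 5 − 4 = 1.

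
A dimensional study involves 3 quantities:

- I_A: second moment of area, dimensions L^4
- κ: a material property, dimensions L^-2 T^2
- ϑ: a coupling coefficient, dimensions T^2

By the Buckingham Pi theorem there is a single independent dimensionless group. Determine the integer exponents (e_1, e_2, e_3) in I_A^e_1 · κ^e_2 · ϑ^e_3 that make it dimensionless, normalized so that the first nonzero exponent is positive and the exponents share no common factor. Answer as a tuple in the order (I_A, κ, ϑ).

L: e_1·(4) + e_2·(-2) + e_3·(0) = 0
T: e_1·(0) + e_2·(2) + e_3·(2) = 0
Solving this homogeneous linear system for the smallest-integer solution (first nonzero entry positive) gives (1, 2, -2).

(1, 2, -2)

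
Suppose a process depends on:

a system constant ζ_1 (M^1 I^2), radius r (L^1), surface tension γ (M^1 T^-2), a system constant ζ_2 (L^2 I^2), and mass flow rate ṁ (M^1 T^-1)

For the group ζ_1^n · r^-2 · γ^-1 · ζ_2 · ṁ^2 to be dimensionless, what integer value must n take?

-1

Balance the M exponent: (1)·n from ζ_1, plus −2·(0) − (1) + (0) + 2·(1) = 1 from the rest, must sum to zero.
n + 1 = 0, so n = -1.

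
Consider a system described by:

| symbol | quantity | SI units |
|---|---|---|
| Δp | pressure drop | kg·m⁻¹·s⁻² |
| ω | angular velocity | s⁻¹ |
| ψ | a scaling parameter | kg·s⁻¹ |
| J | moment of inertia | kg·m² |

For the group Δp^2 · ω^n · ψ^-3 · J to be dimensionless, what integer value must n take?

Balance the T exponent: (-1)·n from ω, plus 2·(-2) − 3·(-1) + (0) = -1 from the rest, must sum to zero.
−n − 1 = 0, so n = -1.

-1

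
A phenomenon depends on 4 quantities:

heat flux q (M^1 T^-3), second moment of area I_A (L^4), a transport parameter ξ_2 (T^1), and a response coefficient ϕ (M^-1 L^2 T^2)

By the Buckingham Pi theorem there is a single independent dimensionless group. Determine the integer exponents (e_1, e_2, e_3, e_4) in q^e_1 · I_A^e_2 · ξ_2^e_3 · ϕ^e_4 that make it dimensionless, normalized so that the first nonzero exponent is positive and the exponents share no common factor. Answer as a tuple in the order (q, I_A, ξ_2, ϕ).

M: e_1·(1) + e_2·(0) + e_3·(0) + e_4·(-1) = 0
L: e_1·(0) + e_2·(4) + e_3·(0) + e_4·(2) = 0
T: e_1·(-3) + e_2·(0) + e_3·(1) + e_4·(2) = 0
Solving this homogeneous linear system for the smallest-integer solution (first nonzero entry positive) gives (2, -1, 2, 2).

(2, -1, 2, 2)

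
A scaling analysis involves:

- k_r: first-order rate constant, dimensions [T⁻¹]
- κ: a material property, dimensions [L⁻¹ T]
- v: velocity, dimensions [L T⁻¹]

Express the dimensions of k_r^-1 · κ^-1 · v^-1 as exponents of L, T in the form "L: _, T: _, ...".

L: 0, T: 1

Collect each base-dimension exponent across the product:
  L: −(0) − (-1) − (1) = 0
  T: −(-1) − (1) − (-1) = 1
So the dimensions are [T].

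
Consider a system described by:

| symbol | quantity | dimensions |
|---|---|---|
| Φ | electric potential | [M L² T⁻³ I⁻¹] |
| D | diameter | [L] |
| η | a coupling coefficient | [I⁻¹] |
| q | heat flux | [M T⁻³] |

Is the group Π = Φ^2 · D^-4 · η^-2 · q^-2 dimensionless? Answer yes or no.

yes

Sum the exponent of each base dimension across the product:
  M: 2·[Φ]_M − 4·[D]_M − 2·[η]_M − 2·[q]_M = 2·(1) − 4·(0) − 2·(0) − 2·(1) = 0
  L: 2·[Φ]_L − 4·[D]_L − 2·[η]_L − 2·[q]_L = 2·(2) − 4·(1) − 2·(0) − 2·(0) = 0
  T: 2·[Φ]_T − 4·[D]_T − 2·[η]_T − 2·[q]_T = 2·(-3) − 4·(0) − 2·(0) − 2·(-3) = 0
  I: 2·[Φ]_I − 4·[D]_I − 2·[η]_I − 2·[q]_I = 2·(-1) − 4·(0) − 2·(-1) − 2·(0) = 0
All base exponents vanish — dimensionless.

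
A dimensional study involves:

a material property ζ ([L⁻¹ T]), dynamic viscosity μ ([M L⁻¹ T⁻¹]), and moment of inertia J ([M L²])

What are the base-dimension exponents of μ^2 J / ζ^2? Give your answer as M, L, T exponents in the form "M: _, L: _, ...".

M: 3, L: 2, T: -4

Collect each base-dimension exponent across the product:
  M: −2·(0) + 2·(1) + (1) = 3
  L: −2·(-1) + 2·(-1) + (2) = 2
  T: −2·(1) + 2·(-1) + (0) = -4
So the dimensions are [M³ L² T⁻⁴].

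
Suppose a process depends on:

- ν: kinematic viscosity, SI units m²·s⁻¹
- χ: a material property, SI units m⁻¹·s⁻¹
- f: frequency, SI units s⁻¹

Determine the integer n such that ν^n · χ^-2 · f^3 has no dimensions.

Balance the L exponent: (2)·n from ν, plus −2·(-1) + 3·(0) = 2 from the rest, must sum to zero.
2n + 2 = 0, so n = -1.

-1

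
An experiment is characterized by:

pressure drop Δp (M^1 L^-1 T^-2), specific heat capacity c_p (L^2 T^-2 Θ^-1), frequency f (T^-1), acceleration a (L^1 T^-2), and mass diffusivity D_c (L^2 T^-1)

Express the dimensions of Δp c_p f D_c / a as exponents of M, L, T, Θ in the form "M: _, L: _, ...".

M: 1, L: 2, T: -4, Θ: -1

Collect each base-dimension exponent across the product:
  M: (1) + (0) + (0) − (0) + (0) = 1
  L: (-1) + (2) + (0) − (1) + (2) = 2
  T: (-2) + (-2) + (-1) − (-2) + (-1) = -4
  Θ: (0) + (-1) + (0) − (0) + (0) = -1
So the dimensions are [M L² T⁻⁴ Θ⁻¹].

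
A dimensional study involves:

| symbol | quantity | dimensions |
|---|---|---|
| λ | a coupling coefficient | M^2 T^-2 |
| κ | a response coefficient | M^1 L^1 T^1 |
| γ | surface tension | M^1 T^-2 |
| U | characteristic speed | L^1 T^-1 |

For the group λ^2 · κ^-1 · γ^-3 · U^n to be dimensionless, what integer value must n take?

1

Balance the L exponent: (1)·n from U, plus 2·(0) − (1) − 3·(0) = -1 from the rest, must sum to zero.
n − 1 = 0, so n = 1.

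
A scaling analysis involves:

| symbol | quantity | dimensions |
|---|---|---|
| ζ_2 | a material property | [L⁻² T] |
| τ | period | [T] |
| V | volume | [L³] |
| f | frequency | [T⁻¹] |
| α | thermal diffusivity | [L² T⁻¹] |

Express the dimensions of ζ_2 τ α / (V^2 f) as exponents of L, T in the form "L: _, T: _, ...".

Collect each base-dimension exponent across the product:
  L: (-2) + (0) − 2·(3) − (0) + (2) = -6
  T: (1) + (1) − 2·(0) − (-1) + (-1) = 2
So the dimensions are [L⁻⁶ T²].

L: -6, T: 2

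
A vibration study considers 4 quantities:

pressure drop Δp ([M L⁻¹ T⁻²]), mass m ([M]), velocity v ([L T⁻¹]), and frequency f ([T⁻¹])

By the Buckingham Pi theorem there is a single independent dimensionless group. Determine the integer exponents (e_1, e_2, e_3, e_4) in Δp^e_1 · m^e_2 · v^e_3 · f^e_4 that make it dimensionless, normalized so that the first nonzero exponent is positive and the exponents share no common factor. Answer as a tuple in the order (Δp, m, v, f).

M: e_1·(1) + e_2·(1) + e_3·(0) + e_4·(0) = 0
L: e_1·(-1) + e_2·(0) + e_3·(1) + e_4·(0) = 0
T: e_1·(-2) + e_2·(0) + e_3·(-1) + e_4·(-1) = 0
Solving this homogeneous linear system for the smallest-integer solution (first nonzero entry positive) gives (1, -1, 1, -3).

(1, -1, 1, -3)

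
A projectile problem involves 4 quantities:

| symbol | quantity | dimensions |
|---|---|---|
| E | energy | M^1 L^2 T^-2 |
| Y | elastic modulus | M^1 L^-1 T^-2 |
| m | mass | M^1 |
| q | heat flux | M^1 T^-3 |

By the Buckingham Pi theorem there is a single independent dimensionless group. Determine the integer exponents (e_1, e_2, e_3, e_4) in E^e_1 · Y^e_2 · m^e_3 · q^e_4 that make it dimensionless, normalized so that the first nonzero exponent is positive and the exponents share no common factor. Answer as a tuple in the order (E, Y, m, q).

(1, 2, -1, -2)

M: e_1·(1) + e_2·(1) + e_3·(1) + e_4·(1) = 0
L: e_1·(2) + e_2·(-1) + e_3·(0) + e_4·(0) = 0
T: e_1·(-2) + e_2·(-2) + e_3·(0) + e_4·(-3) = 0
Solving this homogeneous linear system for the smallest-integer solution (first nonzero entry positive) gives (1, 2, -1, -2).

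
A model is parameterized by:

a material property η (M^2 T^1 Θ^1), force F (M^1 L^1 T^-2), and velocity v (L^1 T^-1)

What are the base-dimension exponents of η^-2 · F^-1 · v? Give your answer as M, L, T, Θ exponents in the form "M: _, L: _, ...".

Collect each base-dimension exponent across the product:
  M: −2·(2) − (1) + (0) = -5
  L: −2·(0) − (1) + (1) = 0
  T: −2·(1) − (-2) + (-1) = -1
  Θ: −2·(1) − (0) + (0) = -2
So the dimensions are [M⁻⁵ T⁻¹ Θ⁻²].

M: -5, L: 0, T: -1, Θ: -2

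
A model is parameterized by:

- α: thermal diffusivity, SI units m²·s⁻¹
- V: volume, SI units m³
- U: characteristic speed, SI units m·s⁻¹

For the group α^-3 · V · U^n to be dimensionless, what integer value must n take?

3

Balance the L exponent: (1)·n from U, plus −3·(2) + (3) = -3 from the rest, must sum to zero.
n − 3 = 0, so n = 3.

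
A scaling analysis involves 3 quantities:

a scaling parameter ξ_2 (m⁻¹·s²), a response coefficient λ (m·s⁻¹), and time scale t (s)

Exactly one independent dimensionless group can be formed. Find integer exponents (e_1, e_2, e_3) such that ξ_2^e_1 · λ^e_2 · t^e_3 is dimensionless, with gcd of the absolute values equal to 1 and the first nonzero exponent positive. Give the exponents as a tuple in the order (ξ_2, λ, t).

L: e_1·(-1) + e_2·(1) + e_3·(0) = 0
T: e_1·(2) + e_2·(-1) + e_3·(1) = 0
Solving this homogeneous linear system for the smallest-integer solution (first nonzero entry positive) gives (1, 1, -1).

(1, 1, -1)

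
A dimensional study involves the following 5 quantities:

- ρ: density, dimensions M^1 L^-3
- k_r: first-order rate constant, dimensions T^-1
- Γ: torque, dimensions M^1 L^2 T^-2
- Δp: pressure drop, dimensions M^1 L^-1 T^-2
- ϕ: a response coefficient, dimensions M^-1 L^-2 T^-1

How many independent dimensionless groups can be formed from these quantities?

2

There are 5 variables and 3 base dimensions (M, L, T).
The dimension matrix has rank 3.
Independent dimensionless groups: 5 − 3 = 2.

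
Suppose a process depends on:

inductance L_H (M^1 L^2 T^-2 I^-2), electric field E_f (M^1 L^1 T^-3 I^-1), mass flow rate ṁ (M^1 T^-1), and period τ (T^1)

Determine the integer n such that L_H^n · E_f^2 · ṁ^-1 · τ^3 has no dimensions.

-1

Balance the M exponent: (1)·n from L_H, plus 2·(1) − (1) + 3·(0) = 1 from the rest, must sum to zero.
n + 1 = 0, so n = -1.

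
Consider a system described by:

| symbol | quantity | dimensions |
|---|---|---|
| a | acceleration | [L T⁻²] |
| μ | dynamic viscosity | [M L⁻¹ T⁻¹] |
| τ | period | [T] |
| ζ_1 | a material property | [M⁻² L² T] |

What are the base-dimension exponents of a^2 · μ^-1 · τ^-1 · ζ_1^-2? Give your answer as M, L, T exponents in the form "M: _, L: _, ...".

M: 3, L: -1, T: -6

Collect each base-dimension exponent across the product:
  M: 2·(0) − (1) − (0) − 2·(-2) = 3
  L: 2·(1) − (-1) − (0) − 2·(2) = -1
  T: 2·(-2) − (-1) − (1) − 2·(1) = -6
So the dimensions are [M³ L⁻¹ T⁻⁶].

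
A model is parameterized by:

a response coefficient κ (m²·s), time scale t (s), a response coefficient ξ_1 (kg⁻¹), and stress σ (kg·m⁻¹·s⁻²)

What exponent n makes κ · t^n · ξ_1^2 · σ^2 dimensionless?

3

Balance the T exponent: (1)·n from t, plus (1) + 2·(0) + 2·(-2) = -3 from the rest, must sum to zero.
n − 3 = 0, so n = 3.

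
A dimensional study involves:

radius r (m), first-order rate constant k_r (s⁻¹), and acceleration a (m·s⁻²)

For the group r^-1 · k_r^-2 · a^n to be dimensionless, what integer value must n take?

Balance the L exponent: (1)·n from a, plus −(1) − 2·(0) = -1 from the rest, must sum to zero.
n − 1 = 0, so n = 1.

1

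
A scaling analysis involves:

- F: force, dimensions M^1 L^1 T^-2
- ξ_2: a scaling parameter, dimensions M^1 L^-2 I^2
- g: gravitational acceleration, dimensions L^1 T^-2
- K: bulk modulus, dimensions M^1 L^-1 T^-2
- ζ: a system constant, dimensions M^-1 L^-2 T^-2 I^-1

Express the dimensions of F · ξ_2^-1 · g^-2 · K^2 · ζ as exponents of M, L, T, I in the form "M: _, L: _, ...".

Collect each base-dimension exponent across the product:
  M: (1) − (1) − 2·(0) + 2·(1) + (-1) = 1
  L: (1) − (-2) − 2·(1) + 2·(-1) + (-2) = -3
  T: (-2) − (0) − 2·(-2) + 2·(-2) + (-2) = -4
  I: (0) − (2) − 2·(0) + 2·(0) + (-1) = -3
So the dimensions are [M L⁻³ T⁻⁴ I⁻³].

M: 1, L: -3, T: -4, I: -3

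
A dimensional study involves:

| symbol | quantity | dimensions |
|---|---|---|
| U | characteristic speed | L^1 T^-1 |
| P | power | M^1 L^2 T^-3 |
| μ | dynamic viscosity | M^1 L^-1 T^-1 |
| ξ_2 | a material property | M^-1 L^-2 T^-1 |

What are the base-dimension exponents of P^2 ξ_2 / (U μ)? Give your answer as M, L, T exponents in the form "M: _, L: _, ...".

Collect each base-dimension exponent across the product:
  M: −(0) + 2·(1) − (1) + (-1) = 0
  L: −(1) + 2·(2) − (-1) + (-2) = 2
  T: −(-1) + 2·(-3) − (-1) + (-1) = -5
So the dimensions are [L² T⁻⁵].

M: 0, L: 2, T: -5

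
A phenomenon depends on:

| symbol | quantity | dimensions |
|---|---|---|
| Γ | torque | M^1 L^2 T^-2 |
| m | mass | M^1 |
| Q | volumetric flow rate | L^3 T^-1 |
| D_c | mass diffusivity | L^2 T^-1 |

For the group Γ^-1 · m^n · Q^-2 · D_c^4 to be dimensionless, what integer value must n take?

1

Balance the M exponent: (1)·n from m, plus −(1) − 2·(0) + 4·(0) = -1 from the rest, must sum to zero.
n − 1 = 0, so n = 1.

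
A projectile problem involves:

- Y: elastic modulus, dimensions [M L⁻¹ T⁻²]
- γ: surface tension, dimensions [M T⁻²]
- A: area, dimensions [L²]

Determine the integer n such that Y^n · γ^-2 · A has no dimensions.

Balance the M exponent: (1)·n from Y, plus −2·(1) + (0) = -2 from the rest, must sum to zero.
n − 2 = 0, so n = 2.

2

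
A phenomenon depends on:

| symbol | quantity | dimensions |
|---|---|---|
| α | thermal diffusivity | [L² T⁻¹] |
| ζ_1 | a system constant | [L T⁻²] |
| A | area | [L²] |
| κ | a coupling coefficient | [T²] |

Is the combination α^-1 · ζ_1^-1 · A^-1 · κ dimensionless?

Sum the exponent of each base dimension across the product:
  L: −[α]_L − [ζ_1]_L − [A]_L + [κ]_L = −(2) − (1) − (2) + (0) = -5
  T: −[α]_T − [ζ_1]_T − [A]_T + [κ]_T = −(-1) − (-2) − (0) + (2) = 5
Net dimensions [L⁻⁵ T⁵] ≠ [1] — not dimensionless.

no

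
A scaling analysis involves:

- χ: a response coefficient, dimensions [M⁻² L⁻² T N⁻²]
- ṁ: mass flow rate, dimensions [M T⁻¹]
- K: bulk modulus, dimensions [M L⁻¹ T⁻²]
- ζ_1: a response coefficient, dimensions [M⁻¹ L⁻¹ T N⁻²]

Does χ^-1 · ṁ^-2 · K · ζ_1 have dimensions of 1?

yes

Sum the exponent of each base dimension across the product:
  M: −[χ]_M − 2·[ṁ]_M + [K]_M + [ζ_1]_M = −(-2) − 2·(1) + (1) + (-1) = 0
  L: −[χ]_L − 2·[ṁ]_L + [K]_L + [ζ_1]_L = −(-2) − 2·(0) + (-1) + (-1) = 0
  T: −[χ]_T − 2·[ṁ]_T + [K]_T + [ζ_1]_T = −(1) − 2·(-1) + (-2) + (1) = 0
  N: −[χ]_N − 2·[ṁ]_N + [K]_N + [ζ_1]_N = −(-2) − 2·(0) + (0) + (-2) = 0
All base exponents vanish — dimensionless.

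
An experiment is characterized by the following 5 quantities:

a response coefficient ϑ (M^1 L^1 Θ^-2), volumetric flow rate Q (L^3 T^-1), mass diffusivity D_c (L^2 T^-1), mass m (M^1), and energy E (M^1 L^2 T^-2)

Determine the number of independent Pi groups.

There are 5 variables and 4 base dimensions (M, L, T, Θ).
The dimension matrix has rank 4.
Independent dimensionless groups: 5 − 4 = 1.

1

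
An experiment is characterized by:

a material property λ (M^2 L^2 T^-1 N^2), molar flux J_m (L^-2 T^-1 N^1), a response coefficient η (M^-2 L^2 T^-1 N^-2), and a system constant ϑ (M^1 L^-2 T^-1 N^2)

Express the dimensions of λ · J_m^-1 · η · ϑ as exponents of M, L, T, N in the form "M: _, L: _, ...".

M: 1, L: 4, T: -2, N: 1

Collect each base-dimension exponent across the product:
  M: (2) − (0) + (-2) + (1) = 1
  L: (2) − (-2) + (2) + (-2) = 4
  T: (-1) − (-1) + (-1) + (-1) = -2
  N: (2) − (1) + (-2) + (2) = 1
So the dimensions are [M L⁴ T⁻² N].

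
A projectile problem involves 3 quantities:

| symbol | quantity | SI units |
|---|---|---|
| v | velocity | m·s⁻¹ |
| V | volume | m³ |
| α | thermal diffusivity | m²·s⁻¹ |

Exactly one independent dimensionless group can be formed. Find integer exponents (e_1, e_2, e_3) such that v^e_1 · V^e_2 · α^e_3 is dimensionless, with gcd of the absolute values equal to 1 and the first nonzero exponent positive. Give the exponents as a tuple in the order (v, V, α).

L: e_1·(1) + e_2·(3) + e_3·(2) = 0
T: e_1·(-1) + e_2·(0) + e_3·(-1) = 0
Solving this homogeneous linear system for the smallest-integer solution (first nonzero entry positive) gives (3, 1, -3).

(3, 1, -3)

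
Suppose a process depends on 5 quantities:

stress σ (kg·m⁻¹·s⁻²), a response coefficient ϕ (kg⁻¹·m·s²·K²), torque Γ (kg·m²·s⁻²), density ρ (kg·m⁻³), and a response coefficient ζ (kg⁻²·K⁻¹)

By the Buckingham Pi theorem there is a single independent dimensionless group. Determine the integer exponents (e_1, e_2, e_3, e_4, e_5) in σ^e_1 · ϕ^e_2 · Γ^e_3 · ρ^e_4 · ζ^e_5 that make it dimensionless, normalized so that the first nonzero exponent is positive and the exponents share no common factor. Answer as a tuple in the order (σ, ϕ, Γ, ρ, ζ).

(3, -1, -4, -4, -2)

M: e_1·(1) + e_2·(-1) + e_3·(1) + e_4·(1) + e_5·(-2) = 0
L: e_1·(-1) + e_2·(1) + e_3·(2) + e_4·(-3) + e_5·(0) = 0
T: e_1·(-2) + e_2·(2) + e_3·(-2) + e_4·(0) + e_5·(0) = 0
Θ: e_1·(0) + e_2·(2) + e_3·(0) + e_4·(0) + e_5·(-1) = 0
Solving this homogeneous linear system for the smallest-integer solution (first nonzero entry positive) gives (3, -1, -4, -4, -2).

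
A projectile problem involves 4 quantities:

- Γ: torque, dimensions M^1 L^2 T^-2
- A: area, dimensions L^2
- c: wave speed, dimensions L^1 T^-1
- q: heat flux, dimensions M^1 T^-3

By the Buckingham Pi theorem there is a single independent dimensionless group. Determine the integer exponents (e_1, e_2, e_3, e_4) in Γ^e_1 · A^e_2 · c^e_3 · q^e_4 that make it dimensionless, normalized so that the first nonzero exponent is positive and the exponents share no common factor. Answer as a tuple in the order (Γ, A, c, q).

(2, -3, 2, -2)

M: e_1·(1) + e_2·(0) + e_3·(0) + e_4·(1) = 0
L: e_1·(2) + e_2·(2) + e_3·(1) + e_4·(0) = 0
T: e_1·(-2) + e_2·(0) + e_3·(-1) + e_4·(-3) = 0
Solving this homogeneous linear system for the smallest-integer solution (first nonzero entry positive) gives (2, -3, 2, -2).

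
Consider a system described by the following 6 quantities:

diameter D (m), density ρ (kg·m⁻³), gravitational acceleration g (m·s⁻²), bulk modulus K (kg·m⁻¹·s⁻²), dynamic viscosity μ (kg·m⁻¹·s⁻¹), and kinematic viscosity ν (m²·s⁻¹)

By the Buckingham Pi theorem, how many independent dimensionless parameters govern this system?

3

There are 6 variables and 3 base dimensions (M, L, T).
The dimension matrix has rank 3.
Independent dimensionless groups: 6 − 3 = 3.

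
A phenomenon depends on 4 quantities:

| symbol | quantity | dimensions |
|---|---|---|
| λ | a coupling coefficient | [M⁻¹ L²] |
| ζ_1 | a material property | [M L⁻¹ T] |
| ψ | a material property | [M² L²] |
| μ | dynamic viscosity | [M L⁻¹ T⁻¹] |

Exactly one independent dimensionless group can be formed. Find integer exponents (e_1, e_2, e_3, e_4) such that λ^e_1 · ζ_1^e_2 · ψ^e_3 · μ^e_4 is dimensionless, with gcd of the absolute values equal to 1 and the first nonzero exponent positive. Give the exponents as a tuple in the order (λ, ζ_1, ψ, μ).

M: e_1·(-1) + e_2·(1) + e_3·(2) + e_4·(1) = 0
L: e_1·(2) + e_2·(-1) + e_3·(2) + e_4·(-1) = 0
T: e_1·(0) + e_2·(1) + e_3·(0) + e_4·(-1) = 0
Solving this homogeneous linear system for the smallest-integer solution (first nonzero entry positive) gives (4, 3, -1, 3).

(4, 3, -1, 3)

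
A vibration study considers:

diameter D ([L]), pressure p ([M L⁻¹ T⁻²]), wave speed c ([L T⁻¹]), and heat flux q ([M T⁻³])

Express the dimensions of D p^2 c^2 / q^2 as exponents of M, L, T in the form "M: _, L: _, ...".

M: 0, L: 1, T: 0

Collect each base-dimension exponent across the product:
  M: (0) + 2·(1) + 2·(0) − 2·(1) = 0
  L: (1) + 2·(-1) + 2·(1) − 2·(0) = 1
  T: (0) + 2·(-2) + 2·(-1) − 2·(-3) = 0
So the dimensions are [L].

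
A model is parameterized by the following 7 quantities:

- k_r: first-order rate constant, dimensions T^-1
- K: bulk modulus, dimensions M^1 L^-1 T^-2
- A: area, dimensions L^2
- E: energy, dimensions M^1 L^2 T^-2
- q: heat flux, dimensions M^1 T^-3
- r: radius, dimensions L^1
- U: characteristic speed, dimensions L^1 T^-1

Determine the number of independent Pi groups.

4

There are 7 variables and 3 base dimensions (M, L, T).
The dimension matrix has rank 3.
Independent dimensionless groups: 7 − 3 = 4.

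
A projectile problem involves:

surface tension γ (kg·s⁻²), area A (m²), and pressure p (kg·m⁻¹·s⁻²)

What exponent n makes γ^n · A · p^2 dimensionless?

Balance the M exponent: (1)·n from γ, plus (0) + 2·(1) = 2 from the rest, must sum to zero.
n + 2 = 0, so n = -2.

-2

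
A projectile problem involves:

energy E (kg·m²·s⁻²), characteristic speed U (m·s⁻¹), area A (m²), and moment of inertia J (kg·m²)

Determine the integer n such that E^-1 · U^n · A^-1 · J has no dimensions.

2

Balance the L exponent: (1)·n from U, plus −(2) − (2) + (2) = -2 from the rest, must sum to zero.
n − 2 = 0, so n = 2.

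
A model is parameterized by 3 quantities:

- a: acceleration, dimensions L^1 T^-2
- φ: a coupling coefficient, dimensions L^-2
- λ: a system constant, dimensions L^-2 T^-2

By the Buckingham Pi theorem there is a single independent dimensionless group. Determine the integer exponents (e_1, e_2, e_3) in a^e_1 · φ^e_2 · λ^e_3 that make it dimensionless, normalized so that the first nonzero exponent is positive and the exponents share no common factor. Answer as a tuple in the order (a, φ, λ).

L: e_1·(1) + e_2·(-2) + e_3·(-2) = 0
T: e_1·(-2) + e_2·(0) + e_3·(-2) = 0
Solving this homogeneous linear system for the smallest-integer solution (first nonzero entry positive) gives (2, 3, -2).

(2, 3, -2)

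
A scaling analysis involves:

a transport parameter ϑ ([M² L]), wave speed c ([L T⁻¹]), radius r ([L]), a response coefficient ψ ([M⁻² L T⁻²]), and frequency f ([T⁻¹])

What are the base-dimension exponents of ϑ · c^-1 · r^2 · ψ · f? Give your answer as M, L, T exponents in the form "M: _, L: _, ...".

Collect each base-dimension exponent across the product:
  M: (2) − (0) + 2·(0) + (-2) + (0) = 0
  L: (1) − (1) + 2·(1) + (1) + (0) = 3
  T: (0) − (-1) + 2·(0) + (-2) + (-1) = -2
So the dimensions are [L³ T⁻²].

M: 0, L: 3, T: -2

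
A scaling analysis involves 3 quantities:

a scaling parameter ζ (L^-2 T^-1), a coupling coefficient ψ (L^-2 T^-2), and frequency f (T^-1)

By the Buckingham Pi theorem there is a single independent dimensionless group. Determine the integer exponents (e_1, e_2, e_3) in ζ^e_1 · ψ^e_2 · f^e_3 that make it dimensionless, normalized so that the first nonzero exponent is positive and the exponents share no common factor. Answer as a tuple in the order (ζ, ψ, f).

(1, -1, 1)

L: e_1·(-2) + e_2·(-2) + e_3·(0) = 0
T: e_1·(-1) + e_2·(-2) + e_3·(-1) = 0
Solving this homogeneous linear system for the smallest-integer solution (first nonzero entry positive) gives (1, -1, 1).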